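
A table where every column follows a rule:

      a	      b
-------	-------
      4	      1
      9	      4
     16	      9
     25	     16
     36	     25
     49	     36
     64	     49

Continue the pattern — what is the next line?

81  64

Column a — perfect squares: 2², 3², 4², …: 4, 9, 16, 25, 36, 49, 64 → 81.
For the column b, perfect squares: 1², 2², 3², …: 1, 4, 9, 16, 25, 36, 49 → 64.
So the next line is 81  64.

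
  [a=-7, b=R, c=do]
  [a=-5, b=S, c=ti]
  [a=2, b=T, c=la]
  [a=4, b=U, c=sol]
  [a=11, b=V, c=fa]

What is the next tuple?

[a=13, b=W, c=mi]

A: -7, -5, 2, 4, 11 → 13 (alternating steps +2, +7, +2, +7, …).
B: letters move forward 1 place in the alphabet, so R, S, T, U, V → W.
C: runs backward through the solfège scale do→ti, so do, ti, la, sol, fa → mi.
So the next tuple is [a=13, b=W, c=mi].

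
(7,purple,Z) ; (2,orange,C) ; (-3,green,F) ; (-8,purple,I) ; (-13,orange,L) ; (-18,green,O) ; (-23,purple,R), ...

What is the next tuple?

First entry goes 7, 2, -3, -8, -13, -18, -23 → -28 (−5 each step).
Colour: repeats purple → orange → green; purple, orange, green, purple, orange, green, purple → orange.
Letter: letters move forward 3 places in the alphabet, wrapping Z→A, so Z, C, F, I, L, O, R → U.
Putting it together: (-28,orange,U).

(-28,orange,U)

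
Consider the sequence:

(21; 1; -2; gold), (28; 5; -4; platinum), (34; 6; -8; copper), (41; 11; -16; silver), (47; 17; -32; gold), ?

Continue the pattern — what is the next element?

(54; 28; -64; platinum)

First value — alternating steps +7, +6, +7, +6, …: 21, 28, 34, 41, 47 → 54.
Second value: each term is the sum of the two before it; 1, 5, 6, 11, 17 → 28.
Third value: -2, -4, -8, -16, -32 → -64 (×2 each step).
Metal: gold, platinum, copper, silver, gold → platinum (repeats gold → platinum → copper → silver).
So the next element is (54; 28; -64; platinum).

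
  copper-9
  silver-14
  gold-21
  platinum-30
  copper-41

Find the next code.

silver-54

Metal: repeats copper → silver → gold → platinum, so copper, silver, gold, platinum, copper → silver.
Second component: 9, 14, 21, 30, 41 → 54 (differences are 5, 7, 9, … (increasing by 2 each time)).
Putting it together: silver-54.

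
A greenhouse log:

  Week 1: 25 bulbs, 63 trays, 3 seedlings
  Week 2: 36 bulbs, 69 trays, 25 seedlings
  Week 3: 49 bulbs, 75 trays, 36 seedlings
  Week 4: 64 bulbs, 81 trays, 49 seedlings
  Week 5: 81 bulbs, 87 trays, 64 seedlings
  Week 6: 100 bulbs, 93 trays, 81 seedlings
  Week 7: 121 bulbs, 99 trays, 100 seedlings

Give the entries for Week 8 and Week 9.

For the bulbs, perfect squares: 5², 6², 7², …: 25, 36, 49, 64, 81, 100, 121 → 144 → 169.
Trays: +6 each step; 63, 69, 75, 81, 87, 93, 99 → 105 → 111.
Seedlings: always the previous value of the bulbs; 3, 25, 36, 49, 64, 81, 100 → 121 → 144.
So the next two rows are 144 bulbs, 105 trays, 121 seedlings and 169 bulbs, 111 trays, 144 seedlings.

144 bulbs, 105 trays, 121 seedlings; 169 bulbs, 111 trays, 144 seedlings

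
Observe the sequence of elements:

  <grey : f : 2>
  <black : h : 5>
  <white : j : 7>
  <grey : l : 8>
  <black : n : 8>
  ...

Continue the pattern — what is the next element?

<white : p : 7>

Shade goes grey, black, white, grey, black → white (repeats grey → black → white).
Letter goes f, h, j, l, n → p (letters move forward 2 places in the alphabet).
Third entry: differences are 3, 2, 1, … (decreasing by 1 each time), so 2, 5, 7, 8, 8 → 7.
Putting it together: <white : p : 7>.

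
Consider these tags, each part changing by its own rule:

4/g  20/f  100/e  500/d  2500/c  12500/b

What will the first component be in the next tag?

62500

First component — ×5 each step: 4, 20, 100, 500, 2500, 12500 → 62500.
Letter — letters move back 1 place in the alphabet: g, f, e, d, c, b → a.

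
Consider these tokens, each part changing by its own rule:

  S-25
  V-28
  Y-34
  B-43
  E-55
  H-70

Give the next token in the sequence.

K-88

Letter: letters move forward 3 places in the alphabet, wrapping Z→A; S, V, Y, B, E, H → K.
Second component: 25, 28, 34, 43, 55, 70 → 88 (differences are 3, 6, 9, … (increasing by 3 each time)).
So the next token is K-88.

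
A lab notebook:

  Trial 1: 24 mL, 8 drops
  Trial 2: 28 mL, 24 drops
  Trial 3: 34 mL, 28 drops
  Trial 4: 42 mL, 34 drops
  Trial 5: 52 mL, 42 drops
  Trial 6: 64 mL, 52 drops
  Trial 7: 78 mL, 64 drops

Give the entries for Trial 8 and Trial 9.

ML — differences are 4, 6, 8, … (increasing by 2 each time): 24, 28, 34, 42, 52, 64, 78 → 94 → 112.
Drops: 8, 24, 28, 34, 42, 52, 64 → 78 → 94 (always the previous value of the mL).
Putting the parts together: 94 mL, 78 drops and then 112 mL, 94 drops.

94 mL, 78 drops; 112 mL, 94 drops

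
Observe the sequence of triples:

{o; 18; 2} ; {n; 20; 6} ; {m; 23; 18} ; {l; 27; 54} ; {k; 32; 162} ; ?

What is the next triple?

Letter goes o, n, m, l, k → j (letters move back 1 place in the alphabet).
For the second coordinate, differences are 2, 3, 4, … (increasing by 1 each time): 18, 20, 23, 27, 32 → 38.
Third coordinate: ×3 each step, so 2, 6, 18, 54, 162 → 486.
Putting it together: {j; 38; 486}.

{j; 38; 486}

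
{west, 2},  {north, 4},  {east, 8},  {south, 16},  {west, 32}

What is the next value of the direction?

For the direction, repeats west → north → east → south: west, north, east, south, west → north.

north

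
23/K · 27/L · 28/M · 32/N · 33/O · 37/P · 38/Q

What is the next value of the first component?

42

For the first component, alternating steps +4, +1, +4, +1, …: 23, 27, 28, 32, 33, 37, 38 → 42.
Letter: letters move forward 1 place in the alphabet; K, L, M, N, O, P, Q → R.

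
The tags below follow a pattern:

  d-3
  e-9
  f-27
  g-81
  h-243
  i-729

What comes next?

j-2187

Letter: letters move forward 1 place in the alphabet, so d, e, f, g, h, i → j.
Second component — ×3 each step: 3, 9, 27, 81, 243, 729 → 2187.
Combining the parts gives j-2187.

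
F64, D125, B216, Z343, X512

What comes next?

V729

Letter: letters move back 2 places in the alphabet, wrapping A→Z, so F, D, B, Z, X → V.
Second component: perfect cubes: 4³, 5³, 6³, …; 64, 125, 216, 343, 512 → 729.
So the next code is V729.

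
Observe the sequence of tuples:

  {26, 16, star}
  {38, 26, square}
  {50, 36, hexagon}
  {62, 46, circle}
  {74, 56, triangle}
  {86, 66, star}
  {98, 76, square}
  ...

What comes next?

First slot: +12 each step; 26, 38, 50, 62, 74, 86, 98 → 110.
Second slot goes 16, 26, 36, 46, 56, 66, 76 → 86 (+10 each step).
Shape: repeats star → square → hexagon → circle → triangle; star, square, hexagon, circle, triangle, star, square → hexagon.
So the next tuple is {110, 86, hexagon}.

{110, 86, hexagon}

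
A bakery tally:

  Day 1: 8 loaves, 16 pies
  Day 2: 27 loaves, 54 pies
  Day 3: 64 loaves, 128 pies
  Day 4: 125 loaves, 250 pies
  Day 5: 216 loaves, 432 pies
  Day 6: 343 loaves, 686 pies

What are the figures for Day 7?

Loaves goes 8, 27, 64, 125, 216, 343 → 512 (perfect cubes: 2³, 3³, 4³, …).
For the pies, always 2 × the loaves: 16, 54, 128, 250, 432, 686 → 1024.
Combining the parts gives 512 loaves, 1024 pies.

512 loaves, 1024 pies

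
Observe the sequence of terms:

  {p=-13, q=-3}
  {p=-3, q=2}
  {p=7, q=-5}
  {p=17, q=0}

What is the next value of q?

-7

Q: alternating steps +5, −7, +5, −7, …, so -3, 2, -5, 0 → -7.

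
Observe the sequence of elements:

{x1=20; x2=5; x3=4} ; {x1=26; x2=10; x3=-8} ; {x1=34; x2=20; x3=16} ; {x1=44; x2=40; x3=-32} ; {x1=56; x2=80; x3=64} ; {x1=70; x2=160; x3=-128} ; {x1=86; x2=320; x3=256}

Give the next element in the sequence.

For the x1, differences are 6, 8, 10, … (increasing by 2 each time): 20, 26, 34, 44, 56, 70, 86 → 104.
X2: 5, 10, 20, 40, 80, 160, 320 → 640 (×2 each step).
X3 — ×(-2) each step: 4, -8, 16, -32, 64, -128, 256 → -512.
Combining the parts gives {x1=104; x2=640; x3=-512}.

{x1=104; x2=640; x3=-512}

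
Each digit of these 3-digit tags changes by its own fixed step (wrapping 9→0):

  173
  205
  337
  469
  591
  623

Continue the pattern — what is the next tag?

First digit goes 1, 2, 3, 4, 5, 6 → 7 (+1 each step, mod 10).
Second digit: 7, 0, 3, 6, 9, 2 → 5 (+3 each step, mod 10).
Third digit — +2 each step, mod 10: 3, 5, 7, 9, 1, 3 → 5.
Putting it together: 755.

755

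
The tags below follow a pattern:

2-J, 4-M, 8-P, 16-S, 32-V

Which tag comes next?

64-Y

First component goes 2, 4, 8, 16, 32 → 64 (×2 each step).
Letter goes J, M, P, S, V → Y (letters move forward 3 places in the alphabet).
So the next tag is 64-Y.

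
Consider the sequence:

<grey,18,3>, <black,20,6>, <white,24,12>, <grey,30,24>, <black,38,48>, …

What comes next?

<white,48,96>

Shade: repeats grey → black → white, so grey, black, white, grey, black → white.
For the second part, differences are 2, 4, 6, … (increasing by 2 each time): 18, 20, 24, 30, 38 → 48.
Third part: ×2 each step, so 3, 6, 12, 24, 48 → 96.
Combining the parts gives <white,48,96>.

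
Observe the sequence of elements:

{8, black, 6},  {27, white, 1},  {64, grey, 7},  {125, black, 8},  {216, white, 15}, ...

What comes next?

For the first entry, perfect cubes: 2³, 3³, 4³, …: 8, 27, 64, 125, 216 → 343.
Shade goes black, white, grey, black, white → grey (repeats black → white → grey).
For the third entry, each term is the sum of the two before it: 6, 1, 7, 8, 15 → 23.
Combining the parts gives {343, grey, 23}.

{343, grey, 23}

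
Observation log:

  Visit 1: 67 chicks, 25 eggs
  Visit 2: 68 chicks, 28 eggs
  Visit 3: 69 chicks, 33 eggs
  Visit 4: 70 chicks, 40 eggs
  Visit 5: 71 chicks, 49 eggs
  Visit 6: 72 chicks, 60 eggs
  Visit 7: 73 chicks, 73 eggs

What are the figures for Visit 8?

Chicks — +1 each step: 67, 68, 69, 70, 71, 72, 73 → 74.
Eggs: 25, 28, 33, 40, 49, 60, 73 → 88 (differences are 3, 5, 7, … (increasing by 2 each time)).
So the next record is 74 chicks, 88 eggs.

74 chicks, 88 eggs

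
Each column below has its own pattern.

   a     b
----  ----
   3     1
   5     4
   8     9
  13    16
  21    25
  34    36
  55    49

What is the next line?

Column a: each term is the sum of the two before it, so 3, 5, 8, 13, 21, 34, 55 → 89.
For the column b, perfect squares: 1², 2², 3², …: 1, 4, 9, 16, 25, 36, 49 → 64.
So the next line is 89  64.

89  64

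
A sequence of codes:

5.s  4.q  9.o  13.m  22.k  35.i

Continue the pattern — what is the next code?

First component: each term is the sum of the two before it, so 5, 4, 9, 13, 22, 35 → 57.
Letter goes s, q, o, m, k, i → g (letters move back 2 places in the alphabet).
Combining the parts gives 57.g.

57.g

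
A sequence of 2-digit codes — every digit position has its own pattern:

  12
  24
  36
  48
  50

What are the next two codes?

For the first digit, +1 each step, mod 10: 1, 2, 3, 4, 5 → 6 → 7.
Second digit goes 2, 4, 6, 8, 0 → 2 → 4 (+2 each step, mod 10).
Putting the parts together: 62 and then 74.

62 then 74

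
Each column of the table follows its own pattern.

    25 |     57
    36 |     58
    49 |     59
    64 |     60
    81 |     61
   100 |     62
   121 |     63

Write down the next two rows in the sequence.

144  64; 169  65

First component: perfect squares: 5², 6², 7², …; 25, 36, 49, 64, 81, 100, 121 → 144 → 169.
Second component goes 57, 58, 59, 60, 61, 62, 63 → 64 → 65 (+1 each step).
So the next two rows are 144  64 and 169  65.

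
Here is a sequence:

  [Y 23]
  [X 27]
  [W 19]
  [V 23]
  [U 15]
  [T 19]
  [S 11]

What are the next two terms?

[R 15], [Q 7]

Letter — letters move back 1 place in the alphabet: Y, X, W, V, U, T, S → R → Q.
Second coordinate: alternating steps +4, −8, +4, −8, …; 23, 27, 19, 23, 15, 19, 11 → 15 → 7.
Putting the parts together: [R 15] and then [Q 7].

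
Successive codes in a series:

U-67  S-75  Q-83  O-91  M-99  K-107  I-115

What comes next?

G-123

Letter: letters move back 2 places in the alphabet, so U, S, Q, O, M, K, I → G.
Second component: 67, 75, 83, 91, 99, 107, 115 → 123 (+8 each step).
Combining the parts gives G-123.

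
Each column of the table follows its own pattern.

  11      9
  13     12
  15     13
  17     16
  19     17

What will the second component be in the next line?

Second component: alternating steps +3, +1, +3, +1, …, so 9, 12, 13, 16, 17 → 20.

20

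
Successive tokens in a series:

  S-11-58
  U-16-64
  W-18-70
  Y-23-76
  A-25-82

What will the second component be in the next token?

30

Letter: letters move forward 2 places in the alphabet, wrapping Z→A; S, U, W, Y, A → C.
Second component goes 11, 16, 18, 23, 25 → 30 (alternating steps +5, +2, +5, +2, …).
Third component: +6 each step; 58, 64, 70, 76, 82 → 88.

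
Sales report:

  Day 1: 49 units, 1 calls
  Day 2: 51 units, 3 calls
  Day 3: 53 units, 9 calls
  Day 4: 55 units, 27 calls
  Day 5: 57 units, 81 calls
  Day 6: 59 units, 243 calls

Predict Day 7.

61 units, 729 calls

Units: 49, 51, 53, 55, 57, 59 → 61 (+2 each step).
For the calls, ×3 each step: 1, 3, 9, 27, 81, 243 → 729.
So the next record is 61 units, 729 calls.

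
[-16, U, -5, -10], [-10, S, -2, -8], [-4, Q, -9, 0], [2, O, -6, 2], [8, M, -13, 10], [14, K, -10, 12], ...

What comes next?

For the first slot, +6 each step: -16, -10, -4, 2, 8, 14 → 20.
For the letter, letters move back 2 places in the alphabet: U, S, Q, O, M, K → I.
Third slot — alternating steps +3, −7, +3, −7, …: -5, -2, -9, -6, -13, -10 → -17.
Fourth slot: alternating steps +2, +8, +2, +8, …, so -10, -8, 0, 2, 10, 12 → 20.
Putting it together: [20, I, -17, 20].

[20, I, -17, 20]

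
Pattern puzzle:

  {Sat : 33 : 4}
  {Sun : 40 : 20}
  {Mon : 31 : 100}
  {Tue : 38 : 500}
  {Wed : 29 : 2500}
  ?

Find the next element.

{Thu : 36 : 12500}

Day: runs through the weekdays Mon→Sun, so Sat, Sun, Mon, Tue, Wed → Thu.
Second coordinate: 33, 40, 31, 38, 29 → 36 (alternating steps +7, −9, +7, −9, …).
For the third coordinate, ×5 each step: 4, 20, 100, 500, 2500 → 12500.
Combining the parts gives {Thu : 36 : 12500}.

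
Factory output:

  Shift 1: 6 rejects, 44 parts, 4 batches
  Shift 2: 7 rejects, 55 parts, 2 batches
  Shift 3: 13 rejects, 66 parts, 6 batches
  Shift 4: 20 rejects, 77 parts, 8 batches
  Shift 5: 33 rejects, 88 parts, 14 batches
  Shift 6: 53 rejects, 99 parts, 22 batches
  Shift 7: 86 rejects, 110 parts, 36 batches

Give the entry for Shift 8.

Rejects: each term is the sum of the two before it, so 6, 7, 13, 20, 33, 53, 86 → 139.
Parts — +11 each step: 44, 55, 66, 77, 88, 99, 110 → 121.
Batches: each term is the sum of the two before it, so 4, 2, 6, 8, 14, 22, 36 → 58.
Combining the parts gives 139 rejects, 121 parts, 58 batches.

139 rejects, 121 parts, 58 batches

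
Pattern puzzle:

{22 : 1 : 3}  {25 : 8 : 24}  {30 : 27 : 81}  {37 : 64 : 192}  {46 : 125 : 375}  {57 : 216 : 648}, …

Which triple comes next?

For the first part, differences are 3, 5, 7, … (increasing by 2 each time): 22, 25, 30, 37, 46, 57 → 70.
For the second part, perfect cubes: 1³, 2³, 3³, …: 1, 8, 27, 64, 125, 216 → 343.
Third part — always 3 × the second part: 3, 24, 81, 192, 375, 648 → 1029.
So the next triple is {70 : 343 : 1029}.

{70 : 343 : 1029}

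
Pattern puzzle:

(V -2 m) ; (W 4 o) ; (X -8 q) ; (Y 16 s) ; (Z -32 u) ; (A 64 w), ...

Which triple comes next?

(B -128 y)

First letter: letters move forward 1 place in the alphabet, wrapping Z→A, so V, W, X, Y, Z, A → B.
Second slot: -2, 4, -8, 16, -32, 64 → -128 (×(-2) each step).
For the second letter, letters move forward 2 places in the alphabet: m, o, q, s, u, w → y.
So the next triple is (B -128 y).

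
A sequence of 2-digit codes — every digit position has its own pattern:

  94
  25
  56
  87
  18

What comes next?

First digit: 9, 2, 5, 8, 1 → 4 (+3 each step, mod 10).
Second digit: +1 each step, mod 10; 4, 5, 6, 7, 8 → 9.
Putting it together: 49.

49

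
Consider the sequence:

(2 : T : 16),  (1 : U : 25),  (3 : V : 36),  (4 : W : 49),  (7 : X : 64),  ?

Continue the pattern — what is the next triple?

(11 : Y : 81)

For the first entry, each term is the sum of the two before it: 2, 1, 3, 4, 7 → 11.
Letter: T, U, V, W, X → Y (letters move forward 1 place in the alphabet).
Third entry: perfect squares: 4², 5², 6², …, so 16, 25, 36, 49, 64 → 81.
Putting it together: (11 : Y : 81).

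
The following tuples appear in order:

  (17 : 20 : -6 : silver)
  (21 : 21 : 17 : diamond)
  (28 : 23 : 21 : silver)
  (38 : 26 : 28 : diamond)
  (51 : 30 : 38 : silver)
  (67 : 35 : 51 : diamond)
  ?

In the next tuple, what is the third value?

67

First value goes 17, 21, 28, 38, 51, 67 → 86 (differences are 4, 7, 10, … (increasing by 3 each time)).
For the second value, differences are 1, 2, 3, … (increasing by 1 each time): 20, 21, 23, 26, 30, 35 → 41.
Third value: always the previous value of the first value, so -6, 17, 21, 28, 38, 51 → 67.
Rank goes silver, diamond, silver, diamond, silver, diamond → silver (alternates silver ↔ diamond).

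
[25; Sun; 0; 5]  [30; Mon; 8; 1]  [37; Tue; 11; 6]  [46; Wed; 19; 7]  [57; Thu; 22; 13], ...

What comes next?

First part: differences are 5, 7, 9, … (increasing by 2 each time); 25, 30, 37, 46, 57 → 70.
Day: Sun, Mon, Tue, Wed, Thu → Fri (runs through the weekdays Mon→Sun).
Third part: alternating steps +8, +3, +8, +3, …; 0, 8, 11, 19, 22 → 30.
Fourth part: each term is the sum of the two before it; 5, 1, 6, 7, 13 → 20.
So the next tuple is [70; Fri; 30; 20].

[70; Fri; 30; 20]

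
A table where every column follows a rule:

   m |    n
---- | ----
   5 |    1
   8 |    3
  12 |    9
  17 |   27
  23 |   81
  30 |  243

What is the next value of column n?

Column n: 1, 3, 9, 27, 81, 243 → 729 (×3 each step).

729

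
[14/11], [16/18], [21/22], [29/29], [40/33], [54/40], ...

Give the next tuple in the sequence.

[71/44]

For the first part, differences are 2, 5, 8, … (increasing by 3 each time): 14, 16, 21, 29, 40, 54 → 71.
For the second part, alternating steps +7, +4, +7, +4, …: 11, 18, 22, 29, 33, 40 → 44.
Putting it together: [71/44].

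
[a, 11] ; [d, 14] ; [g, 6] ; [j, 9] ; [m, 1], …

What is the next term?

[p, 4]

Letter goes a, d, g, j, m → p (letters move forward 3 places in the alphabet).
Second part: alternating steps +3, −8, +3, −8, …, so 11, 14, 6, 9, 1 → 4.
So the next term is [p, 4].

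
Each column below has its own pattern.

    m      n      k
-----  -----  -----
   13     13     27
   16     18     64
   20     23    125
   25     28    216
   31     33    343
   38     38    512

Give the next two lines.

46  43  729; 55  48  1000

Column m: 13, 16, 20, 25, 31, 38 → 46 → 55 (differences are 3, 4, 5, … (increasing by 1 each time)).
For the column n, +5 each step: 13, 18, 23, 28, 33, 38 → 43 → 48.
Column k: perfect cubes: 3³, 4³, 5³, …, so 27, 64, 125, 216, 343, 512 → 729 → 1000.
So the next two lines are 46  43  729 and 55  48  1000.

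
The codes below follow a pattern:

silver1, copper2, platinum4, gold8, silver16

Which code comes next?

copper32

Metal goes silver, copper, platinum, gold, silver → copper (repeats silver → copper → platinum → gold).
For the second component, ×2 each step: 1, 2, 4, 8, 16 → 32.
Putting it together: copper32.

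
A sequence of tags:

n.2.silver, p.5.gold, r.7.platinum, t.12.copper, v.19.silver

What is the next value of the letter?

x

Letter — letters move forward 2 places in the alphabet: n, p, r, t, v → x.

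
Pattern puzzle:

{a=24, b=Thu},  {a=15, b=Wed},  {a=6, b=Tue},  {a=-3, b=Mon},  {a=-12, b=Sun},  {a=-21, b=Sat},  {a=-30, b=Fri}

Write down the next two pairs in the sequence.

A goes 24, 15, 6, -3, -12, -21, -30 → -39 → -48 (−9 each step).
B — runs backward through the weekdays Mon→Sun: Thu, Wed, Tue, Mon, Sun, Sat, Fri → Thu → Wed.
So the next two pairs are {a=-39, b=Thu} and {a=-48, b=Wed}.

{a=-39, b=Thu}, {a=-48, b=Wed}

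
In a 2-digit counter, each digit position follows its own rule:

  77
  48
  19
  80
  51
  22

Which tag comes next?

First digit: −3 each step, mod 10, so 7, 4, 1, 8, 5, 2 → 9.
Second digit: 7, 8, 9, 0, 1, 2 → 3 (+1 each step, mod 10).
Combining the parts gives 93.

93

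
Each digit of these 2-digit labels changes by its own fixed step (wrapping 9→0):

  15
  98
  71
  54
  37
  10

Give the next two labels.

First digit: −2 each step, mod 10, so 1, 9, 7, 5, 3, 1 → 9 → 7.
Second digit: +3 each step, mod 10; 5, 8, 1, 4, 7, 0 → 3 → 6.
Putting the parts together: 93 and then 76.

93 then 76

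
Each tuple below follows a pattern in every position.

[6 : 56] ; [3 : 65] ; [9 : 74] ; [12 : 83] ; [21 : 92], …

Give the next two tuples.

[33 : 101], [54 : 110]

First value — each term is the sum of the two before it: 6, 3, 9, 12, 21 → 33 → 54.
Second value: +9 each step, so 56, 65, 74, 83, 92 → 101 → 110.
So the next two tuples are [33 : 101] and [54 : 110].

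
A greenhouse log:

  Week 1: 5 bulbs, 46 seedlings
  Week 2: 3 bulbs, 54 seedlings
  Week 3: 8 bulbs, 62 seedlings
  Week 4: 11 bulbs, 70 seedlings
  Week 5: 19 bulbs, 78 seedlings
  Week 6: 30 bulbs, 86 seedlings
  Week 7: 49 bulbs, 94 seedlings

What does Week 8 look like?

Bulbs goes 5, 3, 8, 11, 19, 30, 49 → 79 (each term is the sum of the two before it).
Seedlings: 46, 54, 62, 70, 78, 86, 94 → 102 (+8 each step).
Putting it together: 79 bulbs, 102 seedlings.

79 bulbs, 102 seedlings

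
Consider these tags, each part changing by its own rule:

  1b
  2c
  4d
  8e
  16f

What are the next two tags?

For the first component, ×2 each step: 1, 2, 4, 8, 16 → 32 → 64.
Letter: b, c, d, e, f → g → h (letters move forward 1 place in the alphabet).
So the next two tags are 32g and 64h.

32g then 64h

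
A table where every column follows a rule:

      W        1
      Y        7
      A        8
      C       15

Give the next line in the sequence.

Letter — letters move forward 2 places in the alphabet, wrapping Z→A: W, Y, A, C → E.
Second component: 1, 7, 8, 15 → 23 (each term is the sum of the two before it).
So the next line is E  23.

E  23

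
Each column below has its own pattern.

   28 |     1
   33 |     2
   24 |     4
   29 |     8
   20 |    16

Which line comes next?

First component: 28, 33, 24, 29, 20 → 25 (alternating steps +5, −9, +5, −9, …).
Second component: ×2 each step, so 1, 2, 4, 8, 16 → 32.
Putting it together: 25  32.

25  32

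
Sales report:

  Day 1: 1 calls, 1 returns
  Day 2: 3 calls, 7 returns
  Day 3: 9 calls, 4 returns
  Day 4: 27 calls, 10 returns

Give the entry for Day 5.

Calls goes 1, 3, 9, 27 → 81 (×3 each step).
For the returns, alternating steps +6, −3, +6, −3, …: 1, 7, 4, 10 → 7.
Combining the parts gives 81 calls, 7 returns.

81 calls, 7 returns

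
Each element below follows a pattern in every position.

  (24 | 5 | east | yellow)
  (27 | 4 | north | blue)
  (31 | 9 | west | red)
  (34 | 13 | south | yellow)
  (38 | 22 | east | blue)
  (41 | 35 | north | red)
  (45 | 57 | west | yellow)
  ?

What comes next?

First slot — alternating steps +3, +4, +3, +4, …: 24, 27, 31, 34, 38, 41, 45 → 48.
Second slot goes 5, 4, 9, 13, 22, 35, 57 → 92 (each term is the sum of the two before it).
Direction — repeats east → north → west → south: east, north, west, south, east, north, west → south.
For the colour, repeats yellow → blue → red: yellow, blue, red, yellow, blue, red, yellow → blue.
Putting it together: (48 | 92 | south | blue).

(48 | 92 | south | blue)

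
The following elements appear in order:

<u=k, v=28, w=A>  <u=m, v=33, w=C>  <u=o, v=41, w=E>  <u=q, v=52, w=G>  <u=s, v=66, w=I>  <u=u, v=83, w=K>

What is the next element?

<u=w, v=103, w=M>

For the u, letters move forward 2 places in the alphabet: k, m, o, q, s, u → w.
For the v, differences are 5, 8, 11, … (increasing by 3 each time): 28, 33, 41, 52, 66, 83 → 103.
W — letters move forward 2 places in the alphabet: A, C, E, G, I, K → M.
Combining the parts gives <u=w, v=103, w=M>.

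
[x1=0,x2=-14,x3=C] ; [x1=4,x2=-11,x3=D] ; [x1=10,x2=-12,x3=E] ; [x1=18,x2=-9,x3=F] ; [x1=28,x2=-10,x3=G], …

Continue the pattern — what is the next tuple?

[x1=40,x2=-7,x3=H]

X1: 0, 4, 10, 18, 28 → 40 (differences are 4, 6, 8, … (increasing by 2 each time)).
X2: alternating steps +3, −1, +3, −1, …, so -14, -11, -12, -9, -10 → -7.
For the x3, letters move forward 1 place in the alphabet: C, D, E, F, G → H.
Combining the parts gives [x1=40,x2=-7,x3=H].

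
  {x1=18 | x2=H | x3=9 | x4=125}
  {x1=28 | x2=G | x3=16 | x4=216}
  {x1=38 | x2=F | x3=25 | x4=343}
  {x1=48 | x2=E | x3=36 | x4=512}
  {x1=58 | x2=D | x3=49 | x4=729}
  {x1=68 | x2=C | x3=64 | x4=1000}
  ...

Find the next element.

X1 — +10 each step: 18, 28, 38, 48, 58, 68 → 78.
X2: H, G, F, E, D, C → B (letters move back 1 place in the alphabet).
For the x3, perfect squares: 3², 4², 5², …: 9, 16, 25, 36, 49, 64 → 81.
For the x4, perfect cubes: 5³, 6³, 7³, …: 125, 216, 343, 512, 729, 1000 → 1331.
Putting it together: {x1=78 | x2=B | x3=81 | x4=1331}.

{x1=78 | x2=B | x3=81 | x4=1331}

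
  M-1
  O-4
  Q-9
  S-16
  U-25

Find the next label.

W-36

Letter: letters move forward 2 places in the alphabet; M, O, Q, S, U → W.
Second component: 1, 4, 9, 16, 25 → 36 (perfect squares: 1², 2², 3², …).
So the next label is W-36.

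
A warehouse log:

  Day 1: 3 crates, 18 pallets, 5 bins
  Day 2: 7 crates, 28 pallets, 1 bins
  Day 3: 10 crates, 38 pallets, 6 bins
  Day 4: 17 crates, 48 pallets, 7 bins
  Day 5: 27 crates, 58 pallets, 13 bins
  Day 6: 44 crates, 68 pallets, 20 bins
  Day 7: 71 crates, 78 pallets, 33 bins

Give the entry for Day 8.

For the crates, each term is the sum of the two before it: 3, 7, 10, 17, 27, 44, 71 → 115.
Pallets: 18, 28, 38, 48, 58, 68, 78 → 88 (+10 each step).
Bins: 5, 1, 6, 7, 13, 20, 33 → 53 (each term is the sum of the two before it).
Combining the parts gives 115 crates, 88 pallets, 53 bins.

115 crates, 88 pallets, 53 bins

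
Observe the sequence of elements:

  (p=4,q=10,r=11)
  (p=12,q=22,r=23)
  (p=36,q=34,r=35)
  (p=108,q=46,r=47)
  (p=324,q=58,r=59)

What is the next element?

P — ×3 each step: 4, 12, 36, 108, 324 → 972.
For the q, +12 each step: 10, 22, 34, 46, 58 → 70.
For the r, always 1 more than the q: 11, 23, 35, 47, 59 → 71.
Putting it together: (p=972,q=70,r=71).

(p=972,q=70,r=71)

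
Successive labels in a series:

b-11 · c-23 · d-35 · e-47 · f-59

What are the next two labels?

g-71, h-83

Letter goes b, c, d, e, f → g → h (letters move forward 1 place in the alphabet).
Second component goes 11, 23, 35, 47, 59 → 71 → 83 (+12 each step).
Putting the parts together: g-71 and then h-83.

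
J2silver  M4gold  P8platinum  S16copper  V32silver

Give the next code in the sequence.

Letter: letters move forward 3 places in the alphabet, so J, M, P, S, V → Y.
Second component goes 2, 4, 8, 16, 32 → 64 (×2 each step).
For the metal, repeats silver → gold → platinum → copper: silver, gold, platinum, copper, silver → gold.
Putting it together: Y64gold.

Y64gold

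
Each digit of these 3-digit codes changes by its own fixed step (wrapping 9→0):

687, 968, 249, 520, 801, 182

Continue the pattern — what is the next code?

First digit goes 6, 9, 2, 5, 8, 1 → 4 (+3 each step, mod 10).
Second digit — −2 each step, mod 10: 8, 6, 4, 2, 0, 8 → 6.
Third digit: 7, 8, 9, 0, 1, 2 → 3 (+1 each step, mod 10).
Putting it together: 463.

463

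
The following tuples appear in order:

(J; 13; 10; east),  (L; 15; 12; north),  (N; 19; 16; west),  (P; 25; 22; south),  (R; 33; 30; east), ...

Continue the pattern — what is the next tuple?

Letter: letters move forward 2 places in the alphabet; J, L, N, P, R → T.
Second coordinate: 13, 15, 19, 25, 33 → 43 (differences are 2, 4, 6, … (increasing by 2 each time)).
For the third coordinate, always 3 less than the second coordinate: 10, 12, 16, 22, 30 → 40.
Direction: east, north, west, south, east → north (repeats east → north → west → south).
So the next tuple is (T; 43; 40; north).

(T; 43; 40; north)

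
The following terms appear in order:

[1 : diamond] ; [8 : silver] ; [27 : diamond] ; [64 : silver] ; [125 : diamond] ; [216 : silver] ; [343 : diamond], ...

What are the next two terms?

First value — perfect cubes: 1³, 2³, 3³, …: 1, 8, 27, 64, 125, 216, 343 → 512 → 729.
Rank: alternates diamond ↔ silver; diamond, silver, diamond, silver, diamond, silver, diamond → silver → diamond.
Putting the parts together: [512 : silver] and then [729 : diamond].

[512 : silver], [729 : diamond]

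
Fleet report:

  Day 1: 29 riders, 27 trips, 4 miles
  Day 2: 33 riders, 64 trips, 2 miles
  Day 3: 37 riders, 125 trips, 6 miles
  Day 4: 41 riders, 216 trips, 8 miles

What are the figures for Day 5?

Riders — +4 each step: 29, 33, 37, 41 → 45.
For the trips, perfect cubes: 3³, 4³, 5³, …: 27, 64, 125, 216 → 343.
Miles: 4, 2, 6, 8 → 14 (each term is the sum of the two before it).
Combining the parts gives 45 riders, 343 trips, 14 miles.

45 riders, 343 trips, 14 miles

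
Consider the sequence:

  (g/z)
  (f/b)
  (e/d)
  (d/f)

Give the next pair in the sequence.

First letter — letters move back 1 place in the alphabet: g, f, e, d → c.
Second letter: z, b, d, f → h (letters move forward 2 places in the alphabet, wrapping Z→A).
Putting it together: (c/h).

(c/h)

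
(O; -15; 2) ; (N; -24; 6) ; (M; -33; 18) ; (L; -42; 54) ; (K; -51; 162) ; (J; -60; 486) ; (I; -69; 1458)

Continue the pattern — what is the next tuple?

Letter: letters move back 1 place in the alphabet; O, N, M, L, K, J, I → H.
Second slot: −9 each step, so -15, -24, -33, -42, -51, -60, -69 → -78.
Third slot: 2, 6, 18, 54, 162, 486, 1458 → 4374 (×3 each step).
Combining the parts gives (H; -78; 4374).

(H; -78; 4374)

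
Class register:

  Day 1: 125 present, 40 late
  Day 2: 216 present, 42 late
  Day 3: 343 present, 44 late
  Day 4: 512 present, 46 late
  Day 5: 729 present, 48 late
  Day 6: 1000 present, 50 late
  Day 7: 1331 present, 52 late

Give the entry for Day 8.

Present: 125, 216, 343, 512, 729, 1000, 1331 → 1728 (perfect cubes: 5³, 6³, 7³, …).
For the late, +2 each step: 40, 42, 44, 46, 48, 50, 52 → 54.
Combining the parts gives 1728 present, 54 late.

1728 present, 54 late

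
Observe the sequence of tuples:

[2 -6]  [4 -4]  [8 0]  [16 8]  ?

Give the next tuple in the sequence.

[32 24]

First part: ×2 each step; 2, 4, 8, 16 → 32.
Second part: always 8 less than the first part, so -6, -4, 0, 8 → 24.
Putting it together: [32 24].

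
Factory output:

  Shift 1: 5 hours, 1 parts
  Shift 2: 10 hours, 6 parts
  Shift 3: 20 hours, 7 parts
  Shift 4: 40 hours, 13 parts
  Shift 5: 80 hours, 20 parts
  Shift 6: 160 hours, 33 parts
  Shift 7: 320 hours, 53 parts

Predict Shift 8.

Hours: ×2 each step, so 5, 10, 20, 40, 80, 160, 320 → 640.
Parts — each term is the sum of the two before it: 1, 6, 7, 13, 20, 33, 53 → 86.
So the next row is 640 hours, 86 parts.

640 hours, 86 parts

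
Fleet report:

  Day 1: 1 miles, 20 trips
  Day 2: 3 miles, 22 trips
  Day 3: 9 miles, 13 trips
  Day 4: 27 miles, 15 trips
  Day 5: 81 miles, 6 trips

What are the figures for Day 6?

Miles: ×3 each step; 1, 3, 9, 27, 81 → 243.
Trips: 20, 22, 13, 15, 6 → 8 (alternating steps +2, −9, +2, −9, …).
Combining the parts gives 243 miles, 8 trips.

243 miles, 8 trips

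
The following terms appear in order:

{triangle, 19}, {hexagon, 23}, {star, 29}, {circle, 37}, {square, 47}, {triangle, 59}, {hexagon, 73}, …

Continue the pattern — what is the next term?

Shape: repeats triangle → hexagon → star → circle → square, so triangle, hexagon, star, circle, square, triangle, hexagon → star.
Second part goes 19, 23, 29, 37, 47, 59, 73 → 89 (differences are 4, 6, 8, … (increasing by 2 each time)).
Combining the parts gives {star, 89}.

{star, 89}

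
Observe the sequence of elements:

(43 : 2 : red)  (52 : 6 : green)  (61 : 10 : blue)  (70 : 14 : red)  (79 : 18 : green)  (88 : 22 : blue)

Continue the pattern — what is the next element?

(97 : 26 : red)

First part: +9 each step, so 43, 52, 61, 70, 79, 88 → 97.
Second part: +4 each step, so 2, 6, 10, 14, 18, 22 → 26.
Colour — repeats red → green → blue: red, green, blue, red, green, blue → red.
Putting it together: (97 : 26 : red).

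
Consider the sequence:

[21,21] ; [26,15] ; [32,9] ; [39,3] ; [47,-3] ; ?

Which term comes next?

[56,-9]

First entry: differences are 5, 6, 7, … (increasing by 1 each time), so 21, 26, 32, 39, 47 → 56.
Second entry: 21, 15, 9, 3, -3 → -9 (−6 each step).
Combining the parts gives [56,-9].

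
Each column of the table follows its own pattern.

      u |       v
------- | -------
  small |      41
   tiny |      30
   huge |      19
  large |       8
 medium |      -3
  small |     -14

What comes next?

tiny  -25

Column u goes small, tiny, huge, large, medium, small → tiny (repeats small → tiny → huge → large → medium).
For the column v, −11 each step: 41, 30, 19, 8, -3, -14 → -25.
So the next row is tiny  -25.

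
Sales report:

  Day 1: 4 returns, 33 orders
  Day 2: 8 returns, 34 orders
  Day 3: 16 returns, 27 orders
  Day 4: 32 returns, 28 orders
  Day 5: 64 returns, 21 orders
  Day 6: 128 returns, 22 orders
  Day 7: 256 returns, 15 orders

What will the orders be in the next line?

Orders: alternating steps +1, −7, +1, −7, …; 33, 34, 27, 28, 21, 22, 15 → 16.

16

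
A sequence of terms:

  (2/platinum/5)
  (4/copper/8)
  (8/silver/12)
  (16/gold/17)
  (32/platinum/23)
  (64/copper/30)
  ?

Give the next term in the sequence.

For the first value, ×2 each step: 2, 4, 8, 16, 32, 64 → 128.
Metal: repeats platinum → copper → silver → gold, so platinum, copper, silver, gold, platinum, copper → silver.
Third value: differences are 3, 4, 5, … (increasing by 1 each time), so 5, 8, 12, 17, 23, 30 → 38.
Putting it together: (128/silver/38).

(128/silver/38)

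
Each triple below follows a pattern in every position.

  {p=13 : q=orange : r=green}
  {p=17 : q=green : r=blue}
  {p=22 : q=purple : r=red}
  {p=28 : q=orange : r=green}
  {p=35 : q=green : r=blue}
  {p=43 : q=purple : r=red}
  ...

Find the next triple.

P: differences are 4, 5, 6, … (increasing by 1 each time); 13, 17, 22, 28, 35, 43 → 52.
Q goes orange, green, purple, orange, green, purple → orange (repeats orange → green → purple).
For the r, repeats green → blue → red: green, blue, red, green, blue, red → green.
Combining the parts gives {p=52 : q=orange : r=green}.

{p=52 : q=orange : r=green}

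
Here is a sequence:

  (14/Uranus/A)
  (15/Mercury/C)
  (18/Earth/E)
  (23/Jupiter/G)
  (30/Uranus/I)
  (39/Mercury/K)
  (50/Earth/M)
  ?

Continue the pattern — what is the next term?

First coordinate: differences are 1, 3, 5, … (increasing by 2 each time), so 14, 15, 18, 23, 30, 39, 50 → 63.
Planet: repeats Uranus → Mercury → Earth → Jupiter; Uranus, Mercury, Earth, Jupiter, Uranus, Mercury, Earth → Jupiter.
Letter goes A, C, E, G, I, K, M → O (letters move forward 2 places in the alphabet).
Combining the parts gives (63/Jupiter/O).

(63/Jupiter/O)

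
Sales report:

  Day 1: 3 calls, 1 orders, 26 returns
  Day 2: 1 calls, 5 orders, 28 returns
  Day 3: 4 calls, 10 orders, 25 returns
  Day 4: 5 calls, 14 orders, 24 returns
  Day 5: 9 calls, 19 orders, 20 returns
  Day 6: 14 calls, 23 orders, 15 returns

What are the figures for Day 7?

Calls: each term is the sum of the two before it, so 3, 1, 4, 5, 9, 14 → 23.
For the orders, alternating steps +4, +5, +4, +5, …: 1, 5, 10, 14, 19, 23 → 28.
For the returns, together with the calls always sums to 29: 26, 28, 25, 24, 20, 15 → 6.
Combining the parts gives 23 calls, 28 orders, 6 returns.

23 calls, 28 orders, 6 returns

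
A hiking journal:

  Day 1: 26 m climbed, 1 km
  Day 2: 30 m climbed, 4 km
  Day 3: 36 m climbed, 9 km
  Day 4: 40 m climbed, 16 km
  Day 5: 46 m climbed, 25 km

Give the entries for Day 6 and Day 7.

50 m climbed, 36 km; 56 m climbed, 49 km

M climbed: alternating steps +4, +6, +4, +6, …, so 26, 30, 36, 40, 46 → 50 → 56.
Km: 1, 4, 9, 16, 25 → 36 → 49 (perfect squares: 1², 2², 3², …).
Putting the parts together: 50 m climbed, 36 km and then 56 m climbed, 49 km.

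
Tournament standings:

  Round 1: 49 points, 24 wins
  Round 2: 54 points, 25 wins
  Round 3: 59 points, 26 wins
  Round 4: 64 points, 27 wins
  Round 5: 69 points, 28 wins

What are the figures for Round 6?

74 points, 29 wins

Points goes 49, 54, 59, 64, 69 → 74 (+5 each step).
For the wins, +1 each step: 24, 25, 26, 27, 28 → 29.
Putting it together: 74 points, 29 wins.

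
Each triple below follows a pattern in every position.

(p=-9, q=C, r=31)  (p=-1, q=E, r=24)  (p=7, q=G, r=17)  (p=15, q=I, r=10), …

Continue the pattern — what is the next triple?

P: -9, -1, 7, 15 → 23 (+8 each step).
Q: C, E, G, I → K (letters move forward 2 places in the alphabet).
R: −7 each step, so 31, 24, 17, 10 → 3.
So the next triple is (p=23, q=K, r=3).

(p=23, q=K, r=3)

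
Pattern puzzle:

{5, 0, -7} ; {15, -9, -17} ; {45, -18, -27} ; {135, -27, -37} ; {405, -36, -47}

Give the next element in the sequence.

{1215, -45, -57}

For the first slot, ×3 each step: 5, 15, 45, 135, 405 → 1215.
Second slot — −9 each step: 0, -9, -18, -27, -36 → -45.
For the third slot, −10 each step: -7, -17, -27, -37, -47 → -57.
Combining the parts gives {1215, -45, -57}.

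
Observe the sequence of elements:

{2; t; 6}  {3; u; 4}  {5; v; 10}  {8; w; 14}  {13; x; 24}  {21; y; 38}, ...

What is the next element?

First slot goes 2, 3, 5, 8, 13, 21 → 34 (each term is the sum of the two before it).
Letter: t, u, v, w, x, y → z (letters move forward 1 place in the alphabet).
Third slot: each term is the sum of the two before it; 6, 4, 10, 14, 24, 38 → 62.
So the next element is {34; z; 62}.

{34; z; 62}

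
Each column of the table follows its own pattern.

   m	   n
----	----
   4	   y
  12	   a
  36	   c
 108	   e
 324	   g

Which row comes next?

For the column m, ×3 each step: 4, 12, 36, 108, 324 → 972.
For the column n, letters move forward 2 places in the alphabet, wrapping Z→A: y, a, c, e, g → i.
Putting it together: 972  i.

972  i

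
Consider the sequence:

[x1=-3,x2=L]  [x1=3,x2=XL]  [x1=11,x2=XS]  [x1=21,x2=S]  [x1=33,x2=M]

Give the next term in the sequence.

[x1=47,x2=L]

X1: differences are 6, 8, 10, … (increasing by 2 each time); -3, 3, 11, 21, 33 → 47.
X2: runs through clothing sizes XS→XL, so L, XL, XS, S, M → L.
Combining the parts gives [x1=47,x2=L].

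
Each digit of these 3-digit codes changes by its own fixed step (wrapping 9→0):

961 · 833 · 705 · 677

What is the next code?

First digit goes 9, 8, 7, 6 → 5 (−1 each step, mod 10).
Second digit: −3 each step, mod 10; 6, 3, 0, 7 → 4.
Third digit: +2 each step, mod 10; 1, 3, 5, 7 → 9.
Combining the parts gives 549.

549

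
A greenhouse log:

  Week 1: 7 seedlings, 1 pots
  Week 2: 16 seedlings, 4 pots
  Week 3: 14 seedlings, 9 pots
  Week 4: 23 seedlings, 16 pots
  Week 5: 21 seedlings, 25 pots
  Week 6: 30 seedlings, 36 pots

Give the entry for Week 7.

Seedlings: 7, 16, 14, 23, 21, 30 → 28 (alternating steps +9, −2, +9, −2, …).
Pots: perfect squares: 1², 2², 3², …, so 1, 4, 9, 16, 25, 36 → 49.
So the next record is 28 seedlings, 49 pots.

28 seedlings, 49 pots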